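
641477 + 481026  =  1122503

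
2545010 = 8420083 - 5875073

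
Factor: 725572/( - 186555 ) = - 2^2*3^(-1) * 5^( - 1) * 19^1*9547^1  *  12437^(-1)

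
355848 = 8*44481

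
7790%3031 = 1728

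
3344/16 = 209 = 209.00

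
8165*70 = 571550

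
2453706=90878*27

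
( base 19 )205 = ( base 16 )2D7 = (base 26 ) 11p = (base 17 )28D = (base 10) 727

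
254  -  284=- 30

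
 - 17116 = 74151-91267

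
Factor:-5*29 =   -  145 = - 5^1*29^1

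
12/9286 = 6/4643 = 0.00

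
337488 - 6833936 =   -  6496448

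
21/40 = 21/40 =0.53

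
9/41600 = 9/41600=   0.00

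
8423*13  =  109499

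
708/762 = 118/127 =0.93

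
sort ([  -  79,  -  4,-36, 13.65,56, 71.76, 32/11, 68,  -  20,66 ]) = [ - 79, - 36,  -  20,  -  4,32/11,13.65,  56, 66,68, 71.76 ]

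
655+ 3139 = 3794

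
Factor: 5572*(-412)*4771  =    -  10952612944 = - 2^4*7^1* 13^1 * 103^1*199^1 * 367^1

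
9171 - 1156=8015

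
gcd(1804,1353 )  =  451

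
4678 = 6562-1884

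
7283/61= 119 + 24/61 = 119.39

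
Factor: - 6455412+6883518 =428106 = 2^1*3^1*7^1*10193^1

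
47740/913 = 4340/83 = 52.29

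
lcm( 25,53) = 1325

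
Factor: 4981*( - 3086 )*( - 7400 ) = 2^4*5^2*17^1*37^1*293^1* 1543^1 = 113748108400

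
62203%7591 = 1475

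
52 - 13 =39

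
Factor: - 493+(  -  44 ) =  - 3^1* 179^1= - 537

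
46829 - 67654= - 20825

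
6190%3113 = 3077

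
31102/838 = 15551/419 = 37.11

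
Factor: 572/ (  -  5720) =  - 1/10 =- 2^( - 1 )*5^( - 1)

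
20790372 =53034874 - 32244502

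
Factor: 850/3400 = 1/4 =2^ ( - 2 )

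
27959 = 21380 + 6579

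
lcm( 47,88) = 4136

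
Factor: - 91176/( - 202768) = 393/874 = 2^( - 1)*3^1 * 19^( - 1 )*23^( - 1 ) *131^1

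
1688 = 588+1100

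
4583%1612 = 1359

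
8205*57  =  467685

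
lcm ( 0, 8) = 0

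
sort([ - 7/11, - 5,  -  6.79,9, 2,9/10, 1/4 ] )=[-6.79, - 5, - 7/11, 1/4, 9/10, 2, 9 ] 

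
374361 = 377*993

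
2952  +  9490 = 12442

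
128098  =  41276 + 86822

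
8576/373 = 8576/373 = 22.99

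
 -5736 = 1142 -6878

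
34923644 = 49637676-14714032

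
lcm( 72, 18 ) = 72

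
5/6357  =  5/6357 = 0.00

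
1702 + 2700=4402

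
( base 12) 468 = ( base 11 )547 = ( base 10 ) 656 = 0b1010010000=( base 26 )p6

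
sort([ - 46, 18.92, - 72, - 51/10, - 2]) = [ -72, - 46, - 51/10, - 2,18.92]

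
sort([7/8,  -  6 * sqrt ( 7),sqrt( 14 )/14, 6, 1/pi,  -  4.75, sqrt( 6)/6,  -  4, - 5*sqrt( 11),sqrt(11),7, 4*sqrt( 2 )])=[ - 5*sqrt (11),- 6 * sqrt ( 7),-4.75, - 4, sqrt(14 )/14, 1/pi,  sqrt(6) /6, 7/8, sqrt (11), 4 *sqrt( 2 ), 6, 7]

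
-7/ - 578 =7/578 = 0.01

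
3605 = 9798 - 6193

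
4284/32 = 1071/8  =  133.88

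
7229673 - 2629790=4599883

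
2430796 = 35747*68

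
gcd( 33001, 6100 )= 61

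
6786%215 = 121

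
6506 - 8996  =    -  2490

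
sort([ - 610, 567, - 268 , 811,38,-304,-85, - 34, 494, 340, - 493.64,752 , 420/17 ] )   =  [ - 610, - 493.64, - 304, - 268 , - 85, - 34,420/17, 38, 340, 494, 567,  752,  811 ]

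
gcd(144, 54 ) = 18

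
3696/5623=3696/5623 = 0.66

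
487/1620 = 487/1620 = 0.30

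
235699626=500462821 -264763195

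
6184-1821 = 4363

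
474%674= 474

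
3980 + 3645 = 7625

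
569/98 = 5 + 79/98 = 5.81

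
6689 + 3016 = 9705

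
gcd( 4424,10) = 2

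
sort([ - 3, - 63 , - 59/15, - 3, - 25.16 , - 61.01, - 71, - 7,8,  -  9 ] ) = [ - 71,- 63,- 61.01, - 25.16, -9, - 7, - 59/15, - 3, - 3,8 ] 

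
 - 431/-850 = 431/850 = 0.51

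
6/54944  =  3/27472= 0.00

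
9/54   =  1/6= 0.17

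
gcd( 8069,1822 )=1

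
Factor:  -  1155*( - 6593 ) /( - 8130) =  - 2^(  -  1)*7^1*11^1*19^1*271^ ( - 1)*347^1 = -507661/542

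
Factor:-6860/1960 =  - 2^( - 1)*7^1 = - 7/2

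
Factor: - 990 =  - 2^1*3^2*5^1*11^1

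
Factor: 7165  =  5^1*1433^1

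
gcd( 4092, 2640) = 132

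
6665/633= 6665/633 = 10.53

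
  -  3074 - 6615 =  - 9689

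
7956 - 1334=6622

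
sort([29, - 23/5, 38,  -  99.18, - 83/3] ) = [ - 99.18, - 83/3, - 23/5,  29,38 ] 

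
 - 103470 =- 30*3449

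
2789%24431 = 2789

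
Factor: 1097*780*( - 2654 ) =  - 2^3*3^1*5^1*13^1 * 1097^1*1327^1 = -  2270921640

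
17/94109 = 17/94109 = 0.00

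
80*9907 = 792560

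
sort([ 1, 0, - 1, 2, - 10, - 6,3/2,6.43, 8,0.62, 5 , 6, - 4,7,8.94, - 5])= [ - 10, - 6, - 5, - 4, - 1, 0,0.62, 1, 3/2,2,5,6,6.43,7,8, 8.94 ] 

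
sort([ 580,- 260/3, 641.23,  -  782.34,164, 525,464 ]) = [ - 782.34, - 260/3,164,464, 525, 580, 641.23 ]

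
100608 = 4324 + 96284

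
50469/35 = 1441+34/35 = 1441.97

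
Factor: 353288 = 2^3 *13^1*43^1*79^1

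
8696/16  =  543 + 1/2 = 543.50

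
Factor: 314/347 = 2^1*157^1*347^(  -  1)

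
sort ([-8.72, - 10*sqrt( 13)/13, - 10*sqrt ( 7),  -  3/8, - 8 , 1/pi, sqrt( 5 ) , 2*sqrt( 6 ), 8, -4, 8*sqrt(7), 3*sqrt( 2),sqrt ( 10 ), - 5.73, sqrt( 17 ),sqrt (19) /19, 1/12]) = [ - 10*sqrt(7), - 8.72, - 8, - 5.73,  -  4,  -  10*sqrt (13) /13, - 3/8, 1/12, sqrt ( 19) /19, 1/pi,sqrt ( 5 ),  sqrt(10 ), sqrt ( 17),3*sqrt(2),2*sqrt ( 6),8, 8*sqrt( 7 ) ]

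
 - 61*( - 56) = 3416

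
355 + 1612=1967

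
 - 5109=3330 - 8439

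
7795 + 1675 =9470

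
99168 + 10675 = 109843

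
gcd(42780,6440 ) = 460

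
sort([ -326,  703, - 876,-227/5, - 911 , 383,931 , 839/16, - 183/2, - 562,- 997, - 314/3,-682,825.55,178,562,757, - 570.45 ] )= [ - 997,-911,-876, - 682, - 570.45, -562,-326,-314/3, - 183/2, - 227/5,839/16,178,383,562, 703,757, 825.55,931 ] 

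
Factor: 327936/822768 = 2^4*7^1*281^(-1 ) = 112/281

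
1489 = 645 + 844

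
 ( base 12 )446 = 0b1001110110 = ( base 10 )630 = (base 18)1H0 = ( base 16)276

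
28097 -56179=  -  28082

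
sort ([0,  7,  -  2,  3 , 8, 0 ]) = [ - 2, 0, 0,  3,  7, 8]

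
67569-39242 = 28327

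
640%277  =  86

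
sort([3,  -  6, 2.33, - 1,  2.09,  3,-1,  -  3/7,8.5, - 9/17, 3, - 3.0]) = [ - 6,  -  3.0, - 1 ,-1,-9/17, -3/7, 2.09,2.33, 3, 3 , 3, 8.5 ]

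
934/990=467/495  =  0.94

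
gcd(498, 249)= 249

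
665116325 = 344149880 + 320966445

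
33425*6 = 200550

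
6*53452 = 320712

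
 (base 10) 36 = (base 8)44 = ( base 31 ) 15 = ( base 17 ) 22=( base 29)17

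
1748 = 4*437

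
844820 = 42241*20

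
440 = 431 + 9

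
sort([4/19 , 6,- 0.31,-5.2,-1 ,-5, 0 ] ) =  [ -5.2,- 5,-1, - 0.31,0, 4/19, 6 ]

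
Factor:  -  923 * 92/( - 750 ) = 2^1*3^( - 1)*5^( - 3 )*13^1*23^1*71^1= 42458/375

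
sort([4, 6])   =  [4, 6 ]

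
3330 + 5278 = 8608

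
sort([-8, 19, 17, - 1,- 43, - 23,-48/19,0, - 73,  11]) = [ -73 , - 43, - 23, - 8, - 48/19,-1, 0, 11, 17, 19 ] 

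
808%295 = 218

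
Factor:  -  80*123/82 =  - 2^3*3^1*5^1 = - 120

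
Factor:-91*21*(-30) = 2^1 * 3^2*5^1*7^2*13^1 = 57330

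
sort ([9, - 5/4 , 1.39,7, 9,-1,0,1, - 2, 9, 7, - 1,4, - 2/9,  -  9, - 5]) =[ - 9, - 5, - 2, - 5/4 , - 1, - 1, - 2/9,0,1,1.39, 4,  7, 7,9 , 9, 9]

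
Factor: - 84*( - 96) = 8064 = 2^7*3^2*7^1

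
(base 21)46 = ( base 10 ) 90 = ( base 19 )4e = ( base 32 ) 2q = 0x5a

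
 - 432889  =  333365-766254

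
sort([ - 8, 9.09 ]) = [- 8, 9.09]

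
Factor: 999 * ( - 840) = -839160 = - 2^3*3^4*5^1 *7^1 *37^1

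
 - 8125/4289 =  - 2 +453/4289 = - 1.89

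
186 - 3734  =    -  3548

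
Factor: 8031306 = 2^1*3^1*1338551^1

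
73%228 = 73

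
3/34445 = 3/34445 =0.00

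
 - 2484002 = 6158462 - 8642464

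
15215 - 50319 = - 35104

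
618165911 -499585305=118580606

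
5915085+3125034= 9040119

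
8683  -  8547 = 136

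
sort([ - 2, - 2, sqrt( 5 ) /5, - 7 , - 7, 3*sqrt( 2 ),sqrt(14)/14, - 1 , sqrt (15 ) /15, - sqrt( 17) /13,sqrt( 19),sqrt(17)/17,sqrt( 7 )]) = [ - 7, - 7, -2,- 2, - 1, - sqrt ( 17 ) /13, sqrt( 17 ) /17,sqrt (15 ) /15,sqrt (14)/14,sqrt( 5)/5,sqrt( 7 ), 3*sqrt( 2) , sqrt( 19) ]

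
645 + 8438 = 9083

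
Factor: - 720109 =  - 13^2*4261^1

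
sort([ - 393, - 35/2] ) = [ - 393,  -  35/2] 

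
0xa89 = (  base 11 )2032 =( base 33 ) 2FO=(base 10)2697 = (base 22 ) 5CD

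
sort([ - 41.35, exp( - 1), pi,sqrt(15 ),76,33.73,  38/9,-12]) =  [-41.35, - 12,  exp( - 1 ),pi,sqrt(15),38/9,33.73,76]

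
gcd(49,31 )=1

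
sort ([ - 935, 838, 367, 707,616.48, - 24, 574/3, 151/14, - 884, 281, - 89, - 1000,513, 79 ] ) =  [ - 1000, - 935,  -  884, - 89, - 24 , 151/14, 79,574/3, 281, 367,  513, 616.48, 707, 838]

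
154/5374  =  77/2687  =  0.03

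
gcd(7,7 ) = 7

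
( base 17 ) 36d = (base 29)14p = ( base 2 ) 1111010110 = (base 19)2dd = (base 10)982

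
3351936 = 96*34916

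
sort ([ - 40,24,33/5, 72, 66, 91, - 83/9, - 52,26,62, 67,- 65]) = [ - 65, - 52, - 40,- 83/9, 33/5,24 , 26,62,66 , 67,  72,91 ]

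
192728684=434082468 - 241353784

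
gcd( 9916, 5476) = 148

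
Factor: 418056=2^3 *3^1 * 17419^1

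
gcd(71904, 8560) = 1712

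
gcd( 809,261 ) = 1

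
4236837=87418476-83181639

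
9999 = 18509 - 8510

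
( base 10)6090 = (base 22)cci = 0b1011111001010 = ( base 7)23520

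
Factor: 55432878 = 2^1 * 3^1*79^1 * 83^1 *1409^1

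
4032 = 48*84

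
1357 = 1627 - 270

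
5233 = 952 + 4281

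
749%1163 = 749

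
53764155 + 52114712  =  105878867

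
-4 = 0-4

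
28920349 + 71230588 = 100150937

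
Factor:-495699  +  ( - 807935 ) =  - 2^1*73^1*8929^1 = - 1303634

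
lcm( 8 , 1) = 8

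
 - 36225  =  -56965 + 20740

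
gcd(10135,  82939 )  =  1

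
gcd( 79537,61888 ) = 1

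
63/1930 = 63/1930 = 0.03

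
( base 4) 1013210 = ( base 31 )4NN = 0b1000111100100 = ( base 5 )121310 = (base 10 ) 4580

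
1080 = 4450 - 3370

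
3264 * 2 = 6528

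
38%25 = 13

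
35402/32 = 1106 + 5/16=1106.31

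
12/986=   6/493=0.01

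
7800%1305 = 1275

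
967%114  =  55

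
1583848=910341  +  673507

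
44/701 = 44/701 = 0.06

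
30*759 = 22770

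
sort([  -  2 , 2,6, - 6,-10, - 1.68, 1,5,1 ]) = [ - 10,-6, - 2, - 1.68,1,1,2,5,6 ]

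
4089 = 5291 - 1202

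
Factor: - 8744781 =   -  3^1*43^1 * 67789^1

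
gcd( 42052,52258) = 2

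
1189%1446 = 1189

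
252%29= 20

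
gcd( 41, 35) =1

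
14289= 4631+9658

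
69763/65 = 69763/65 = 1073.28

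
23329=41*569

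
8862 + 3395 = 12257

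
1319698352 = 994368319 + 325330033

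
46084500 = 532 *86625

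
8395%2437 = 1084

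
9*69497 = 625473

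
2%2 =0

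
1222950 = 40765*30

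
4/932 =1/233 = 0.00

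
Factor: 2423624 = 2^3*7^1*113^1 * 383^1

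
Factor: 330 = 2^1*3^1*5^1*11^1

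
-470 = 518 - 988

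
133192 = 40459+92733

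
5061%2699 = 2362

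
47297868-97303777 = -50005909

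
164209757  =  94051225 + 70158532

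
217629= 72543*3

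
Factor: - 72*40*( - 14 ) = 2^7 *3^2*5^1*7^1 = 40320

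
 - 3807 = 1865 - 5672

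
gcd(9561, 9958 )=1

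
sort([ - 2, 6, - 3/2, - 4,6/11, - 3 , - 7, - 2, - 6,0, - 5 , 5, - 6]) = [ - 7, - 6,  -  6, - 5, - 4, - 3,- 2, - 2,-3/2,0,6/11, 5,6] 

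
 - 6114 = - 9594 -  - 3480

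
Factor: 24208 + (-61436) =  - 2^2*41^1*  227^1 = - 37228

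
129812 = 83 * 1564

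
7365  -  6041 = 1324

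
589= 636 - 47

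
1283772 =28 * 45849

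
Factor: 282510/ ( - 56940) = -2^( -1)*3^1*13^( - 1 ) * 43^1 = -129/26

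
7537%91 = 75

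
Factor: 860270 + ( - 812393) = 3^1*15959^1= 47877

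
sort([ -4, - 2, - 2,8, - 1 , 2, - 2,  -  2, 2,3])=[ - 4,-2, - 2,  -  2, - 2, - 1, 2, 2,3,8 ]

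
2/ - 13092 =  - 1/6546 = - 0.00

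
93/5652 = 31/1884  =  0.02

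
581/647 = 581/647 = 0.90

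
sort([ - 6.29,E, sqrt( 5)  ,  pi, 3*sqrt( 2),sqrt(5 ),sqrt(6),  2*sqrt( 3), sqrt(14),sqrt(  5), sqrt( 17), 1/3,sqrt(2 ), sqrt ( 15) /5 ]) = [ - 6.29, 1/3, sqrt(15)/5, sqrt( 2), sqrt (5),sqrt( 5),sqrt( 5),  sqrt(6) , E, pi , 2 * sqrt( 3), sqrt(14 ), sqrt( 17 ),3*sqrt( 2)] 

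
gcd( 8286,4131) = 3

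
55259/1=55259 = 55259.00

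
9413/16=9413/16 = 588.31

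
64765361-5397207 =59368154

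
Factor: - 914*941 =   -  2^1*457^1*941^1 =- 860074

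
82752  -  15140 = 67612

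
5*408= 2040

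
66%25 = 16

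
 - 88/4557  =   - 88/4557 = -0.02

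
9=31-22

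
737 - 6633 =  - 5896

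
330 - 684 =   -  354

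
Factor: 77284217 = 29^1*1307^1*2039^1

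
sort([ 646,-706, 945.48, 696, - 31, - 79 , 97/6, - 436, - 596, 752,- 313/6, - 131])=[ - 706, - 596, - 436, - 131,- 79,  -  313/6, - 31, 97/6,646 , 696, 752, 945.48] 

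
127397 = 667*191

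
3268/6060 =817/1515 = 0.54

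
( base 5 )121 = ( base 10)36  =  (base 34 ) 12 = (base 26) 1a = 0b100100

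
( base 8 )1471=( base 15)3A0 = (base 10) 825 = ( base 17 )2e9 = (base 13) 4b6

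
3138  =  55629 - 52491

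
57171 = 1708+55463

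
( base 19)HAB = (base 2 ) 1100011000010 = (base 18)11a2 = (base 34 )5ge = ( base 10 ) 6338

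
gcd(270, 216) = 54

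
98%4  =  2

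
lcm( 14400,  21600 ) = 43200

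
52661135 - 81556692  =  - 28895557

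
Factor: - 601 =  - 601^1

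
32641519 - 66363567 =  - 33722048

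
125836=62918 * 2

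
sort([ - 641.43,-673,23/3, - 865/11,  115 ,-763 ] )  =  [ - 763 ,  -  673, - 641.43, - 865/11, 23/3, 115]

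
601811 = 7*85973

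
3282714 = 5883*558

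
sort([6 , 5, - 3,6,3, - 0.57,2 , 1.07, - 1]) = [ - 3, - 1,- 0.57,  1.07, 2, 3, 5, 6,6 ]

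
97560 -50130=47430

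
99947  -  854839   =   - 754892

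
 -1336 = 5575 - 6911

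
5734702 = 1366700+4368002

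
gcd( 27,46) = 1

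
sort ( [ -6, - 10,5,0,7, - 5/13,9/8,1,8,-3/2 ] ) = [ - 10,- 6, - 3/2,-5/13,0 , 1,9/8,5, 7,8]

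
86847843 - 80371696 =6476147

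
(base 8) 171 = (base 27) 4D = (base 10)121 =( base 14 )89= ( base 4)1321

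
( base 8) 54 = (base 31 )1D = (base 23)1L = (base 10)44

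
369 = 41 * 9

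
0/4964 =0 = 0.00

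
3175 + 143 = 3318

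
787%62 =43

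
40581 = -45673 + 86254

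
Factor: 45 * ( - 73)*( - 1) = 3285=3^2*5^1 * 73^1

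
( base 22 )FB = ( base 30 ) BB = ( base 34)A1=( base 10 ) 341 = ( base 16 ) 155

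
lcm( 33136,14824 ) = 563312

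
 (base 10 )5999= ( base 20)EJJ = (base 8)13557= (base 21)DCE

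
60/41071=60/41071 = 0.00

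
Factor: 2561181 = 3^1*7^3 * 19^1*131^1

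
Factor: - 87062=-2^1*101^1*431^1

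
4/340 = 1/85 = 0.01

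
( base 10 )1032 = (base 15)48C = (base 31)129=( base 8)2010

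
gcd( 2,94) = 2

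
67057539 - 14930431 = 52127108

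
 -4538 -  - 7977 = 3439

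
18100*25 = 452500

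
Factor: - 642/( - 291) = 2^1*97^( - 1 )*107^1=214/97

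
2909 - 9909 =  - 7000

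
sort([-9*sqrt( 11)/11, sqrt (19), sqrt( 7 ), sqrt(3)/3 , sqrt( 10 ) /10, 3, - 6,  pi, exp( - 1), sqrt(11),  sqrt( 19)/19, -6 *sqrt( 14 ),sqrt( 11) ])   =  [ - 6 *sqrt( 14), - 6, - 9*sqrt ( 11)/11,sqrt(19)/19, sqrt(10 )/10,exp ( - 1),sqrt( 3)/3, sqrt( 7), 3, pi, sqrt ( 11), sqrt( 11), sqrt(19)]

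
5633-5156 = 477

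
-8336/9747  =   - 8336/9747  =  -  0.86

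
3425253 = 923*3711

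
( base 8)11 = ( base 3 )100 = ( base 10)9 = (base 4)21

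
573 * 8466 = 4851018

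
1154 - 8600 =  - 7446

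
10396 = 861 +9535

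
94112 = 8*11764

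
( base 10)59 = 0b111011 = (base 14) 43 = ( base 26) 27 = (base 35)1o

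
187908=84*2237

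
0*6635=0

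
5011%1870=1271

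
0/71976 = 0 = 0.00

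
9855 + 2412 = 12267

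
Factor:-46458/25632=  - 2^(  -  4)*29^1= - 29/16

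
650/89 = 7 + 27/89=   7.30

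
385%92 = 17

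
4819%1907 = 1005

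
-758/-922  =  379/461  =  0.82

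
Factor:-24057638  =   - 2^1* 11^1*1093529^1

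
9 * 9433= 84897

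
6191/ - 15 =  - 6191/15 = -412.73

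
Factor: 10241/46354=2^(  -  1)*19^1*43^( - 1) = 19/86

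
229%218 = 11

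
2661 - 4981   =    -  2320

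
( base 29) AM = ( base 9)376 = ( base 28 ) B4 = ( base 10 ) 312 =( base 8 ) 470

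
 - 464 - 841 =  - 1305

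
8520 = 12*710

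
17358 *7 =121506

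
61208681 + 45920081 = 107128762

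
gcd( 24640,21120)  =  3520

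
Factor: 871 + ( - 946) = -3^1*5^2 = - 75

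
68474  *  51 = 3492174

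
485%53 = 8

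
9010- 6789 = 2221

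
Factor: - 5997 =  - 3^1*1999^1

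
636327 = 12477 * 51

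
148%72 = 4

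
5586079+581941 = 6168020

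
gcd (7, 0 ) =7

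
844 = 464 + 380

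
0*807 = 0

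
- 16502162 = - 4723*3494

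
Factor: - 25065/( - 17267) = 3^2*5^1 * 31^(- 1) = 45/31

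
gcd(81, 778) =1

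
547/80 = 547/80=6.84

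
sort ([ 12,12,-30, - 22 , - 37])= [ -37, - 30 ,  -  22,12, 12] 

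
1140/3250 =114/325 = 0.35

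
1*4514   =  4514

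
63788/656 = 97 + 39/164 =97.24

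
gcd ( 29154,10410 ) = 6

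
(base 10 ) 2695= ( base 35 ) 270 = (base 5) 41240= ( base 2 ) 101010000111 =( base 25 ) 47K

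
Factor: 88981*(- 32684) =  - 2908255004 = - 2^2*101^1*881^1*8171^1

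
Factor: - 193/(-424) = 2^( - 3 ) * 53^( - 1)*193^1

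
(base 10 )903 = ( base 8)1607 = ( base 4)32013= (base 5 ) 12103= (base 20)253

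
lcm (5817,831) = 5817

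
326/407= 326/407  =  0.80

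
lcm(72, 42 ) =504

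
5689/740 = 7+509/740=7.69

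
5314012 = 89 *59708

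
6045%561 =435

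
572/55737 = 52/5067 = 0.01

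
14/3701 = 14/3701 = 0.00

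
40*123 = 4920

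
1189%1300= 1189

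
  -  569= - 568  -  1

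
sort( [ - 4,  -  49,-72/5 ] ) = [ - 49, - 72/5,  -  4 ] 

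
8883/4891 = 1 + 3992/4891  =  1.82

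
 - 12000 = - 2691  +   - 9309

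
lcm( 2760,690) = 2760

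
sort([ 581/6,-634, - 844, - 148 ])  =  [ - 844, - 634, - 148, 581/6 ] 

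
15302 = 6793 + 8509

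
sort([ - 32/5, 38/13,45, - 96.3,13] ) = [ - 96.3, - 32/5, 38/13, 13,45]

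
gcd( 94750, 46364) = 2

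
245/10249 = 245/10249 = 0.02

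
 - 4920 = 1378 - 6298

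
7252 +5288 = 12540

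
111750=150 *745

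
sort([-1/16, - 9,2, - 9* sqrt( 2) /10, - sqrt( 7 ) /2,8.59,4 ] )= [ - 9, - sqrt (7) /2,-9  *  sqrt(  2)/10, - 1/16,2,4,8.59]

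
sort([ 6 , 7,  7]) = [6, 7,7] 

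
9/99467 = 9/99467 =0.00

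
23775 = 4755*5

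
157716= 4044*39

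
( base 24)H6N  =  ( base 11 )7534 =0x26e7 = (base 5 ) 304314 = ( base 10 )9959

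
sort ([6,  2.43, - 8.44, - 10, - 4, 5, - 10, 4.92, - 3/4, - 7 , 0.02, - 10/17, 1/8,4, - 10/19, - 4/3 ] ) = [ - 10, - 10 ,- 8.44, - 7, - 4, - 4/3  , - 3/4, - 10/17,-10/19, 0.02, 1/8, 2.43,4 , 4.92, 5, 6]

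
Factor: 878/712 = 439/356 = 2^(  -  2 )*89^ ( - 1)*439^1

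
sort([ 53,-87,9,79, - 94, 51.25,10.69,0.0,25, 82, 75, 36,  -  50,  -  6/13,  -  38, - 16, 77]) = [-94,-87 , - 50 , - 38,  -  16 ,-6/13,  0.0, 9, 10.69 , 25,36,51.25, 53, 75,  77,79, 82 ]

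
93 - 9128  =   - 9035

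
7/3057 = 7/3057 = 0.00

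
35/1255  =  7/251= 0.03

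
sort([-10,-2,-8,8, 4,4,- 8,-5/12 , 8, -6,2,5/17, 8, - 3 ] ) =[  -  10,-8, - 8,-6, - 3,-2,-5/12, 5/17,  2 , 4,4, 8,8,8]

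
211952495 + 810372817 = 1022325312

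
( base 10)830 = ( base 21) 1ib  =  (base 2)1100111110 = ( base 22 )1FG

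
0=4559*0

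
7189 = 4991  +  2198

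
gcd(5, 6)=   1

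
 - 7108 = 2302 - 9410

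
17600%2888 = 272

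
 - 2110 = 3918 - 6028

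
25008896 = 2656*9416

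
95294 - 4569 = 90725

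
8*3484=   27872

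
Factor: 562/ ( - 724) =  - 2^( -1)*181^ (-1)*281^1 = -281/362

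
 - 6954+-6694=  -  13648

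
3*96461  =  289383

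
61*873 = 53253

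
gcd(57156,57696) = 12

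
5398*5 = 26990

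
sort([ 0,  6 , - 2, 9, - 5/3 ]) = [ - 2, - 5/3, 0, 6 , 9] 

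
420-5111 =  - 4691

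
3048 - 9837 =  - 6789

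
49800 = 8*6225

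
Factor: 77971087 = 5827^1*13381^1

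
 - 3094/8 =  - 387+1/4  =  -386.75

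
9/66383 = 9/66383 = 0.00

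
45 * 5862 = 263790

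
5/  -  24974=  -  1 + 24969/24974 = - 0.00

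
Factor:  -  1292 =-2^2* 17^1* 19^1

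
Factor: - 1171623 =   -  3^1*17^1*22973^1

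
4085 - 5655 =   -  1570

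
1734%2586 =1734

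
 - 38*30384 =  - 1154592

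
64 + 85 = 149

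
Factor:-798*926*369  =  -272671812  =  -2^2*3^3 * 7^1*19^1 * 41^1*463^1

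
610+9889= 10499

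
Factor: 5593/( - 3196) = - 7/4 = - 2^( - 2 )*7^1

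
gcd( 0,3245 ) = 3245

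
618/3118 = 309/1559 = 0.20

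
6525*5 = 32625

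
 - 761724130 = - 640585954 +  - 121138176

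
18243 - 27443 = - 9200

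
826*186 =153636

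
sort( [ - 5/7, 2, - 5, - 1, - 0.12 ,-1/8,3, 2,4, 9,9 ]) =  [ - 5 , - 1, - 5/7,-1/8, - 0.12 , 2,2,3, 4,9,9 ]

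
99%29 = 12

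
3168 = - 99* (-32) 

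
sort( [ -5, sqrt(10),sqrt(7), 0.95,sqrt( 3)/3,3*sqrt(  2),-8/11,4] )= [- 5, -8/11,sqrt( 3 ) /3, 0.95, sqrt( 7 ), sqrt(10 ) , 4,3*sqrt( 2)]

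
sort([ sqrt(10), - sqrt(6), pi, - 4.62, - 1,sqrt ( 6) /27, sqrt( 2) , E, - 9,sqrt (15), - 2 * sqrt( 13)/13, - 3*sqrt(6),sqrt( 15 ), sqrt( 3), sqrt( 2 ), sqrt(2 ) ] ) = [-9, - 3*sqrt(6),- 4.62,-sqrt( 6),-1, -2*sqrt(13) /13, sqrt ( 6) /27, sqrt(2), sqrt(2 ), sqrt( 2), sqrt( 3 ), E, pi,sqrt( 10 ) , sqrt( 15), sqrt( 15 )]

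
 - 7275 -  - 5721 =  - 1554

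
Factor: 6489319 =37^1*127^1*1381^1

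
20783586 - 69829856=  - 49046270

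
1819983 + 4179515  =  5999498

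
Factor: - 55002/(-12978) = 89/21=3^(-1)*7^( - 1) * 89^1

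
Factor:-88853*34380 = - 2^2*  3^2*5^1* 191^1*88853^1 = - 3054766140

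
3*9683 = 29049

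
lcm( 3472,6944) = 6944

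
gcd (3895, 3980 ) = 5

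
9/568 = 9/568 = 0.02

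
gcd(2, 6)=2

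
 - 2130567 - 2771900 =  - 4902467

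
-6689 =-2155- 4534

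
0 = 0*770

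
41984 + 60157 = 102141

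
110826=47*2358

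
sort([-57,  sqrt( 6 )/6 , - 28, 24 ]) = [ - 57, - 28, sqrt (6)/6,24]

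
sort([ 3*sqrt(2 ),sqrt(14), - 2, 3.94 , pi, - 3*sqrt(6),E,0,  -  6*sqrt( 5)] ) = [ - 6*sqrt(5), - 3 * sqrt ( 6), - 2, 0, E, pi,sqrt( 14),3.94, 3*sqrt(2)]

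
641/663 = 641/663 =0.97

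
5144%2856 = 2288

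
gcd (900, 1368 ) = 36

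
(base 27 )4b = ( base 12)9B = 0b1110111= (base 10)119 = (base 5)434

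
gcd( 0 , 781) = 781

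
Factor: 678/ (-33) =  - 2^1*11^(  -  1)*113^1 = - 226/11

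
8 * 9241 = 73928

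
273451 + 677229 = 950680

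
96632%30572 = 4916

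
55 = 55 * 1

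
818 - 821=- 3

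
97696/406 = 240 + 128/203=240.63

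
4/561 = 4/561= 0.01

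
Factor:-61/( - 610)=1/10 = 2^( - 1)*5^( - 1) 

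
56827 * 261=14831847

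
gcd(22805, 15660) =5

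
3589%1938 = 1651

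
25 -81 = -56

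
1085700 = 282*3850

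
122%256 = 122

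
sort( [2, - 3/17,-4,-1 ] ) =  [ - 4, - 1, - 3/17,2] 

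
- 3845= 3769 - 7614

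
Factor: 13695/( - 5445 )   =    -  3^( - 1)*11^( - 1)*83^1 = - 83/33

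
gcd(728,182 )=182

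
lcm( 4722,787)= 4722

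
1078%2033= 1078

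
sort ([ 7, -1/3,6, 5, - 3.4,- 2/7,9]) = [ - 3.4,  -  1/3, - 2/7,5, 6,7,9] 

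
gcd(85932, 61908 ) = 924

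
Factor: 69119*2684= 2^2*11^1* 61^1*69119^1 = 185515396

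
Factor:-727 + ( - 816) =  - 1543 = - 1543^1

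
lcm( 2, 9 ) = 18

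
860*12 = 10320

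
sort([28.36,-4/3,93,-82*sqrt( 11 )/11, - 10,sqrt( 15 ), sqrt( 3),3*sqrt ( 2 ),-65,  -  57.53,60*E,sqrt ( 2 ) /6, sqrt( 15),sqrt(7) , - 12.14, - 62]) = [-65,  -  62,-57.53 ,-82*sqrt( 11)/11,- 12.14, - 10,  -  4/3, sqrt( 2) /6,sqrt ( 3),sqrt(7 ),sqrt(15), sqrt(15),3*sqrt(2), 28.36, 93, 60*E] 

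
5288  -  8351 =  - 3063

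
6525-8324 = -1799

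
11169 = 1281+9888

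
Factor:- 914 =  - 2^1*457^1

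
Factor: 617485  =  5^1*11^1 * 103^1*109^1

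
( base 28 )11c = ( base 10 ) 824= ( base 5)11244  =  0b1100111000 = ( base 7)2255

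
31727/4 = 7931 + 3/4  =  7931.75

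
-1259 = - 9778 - -8519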